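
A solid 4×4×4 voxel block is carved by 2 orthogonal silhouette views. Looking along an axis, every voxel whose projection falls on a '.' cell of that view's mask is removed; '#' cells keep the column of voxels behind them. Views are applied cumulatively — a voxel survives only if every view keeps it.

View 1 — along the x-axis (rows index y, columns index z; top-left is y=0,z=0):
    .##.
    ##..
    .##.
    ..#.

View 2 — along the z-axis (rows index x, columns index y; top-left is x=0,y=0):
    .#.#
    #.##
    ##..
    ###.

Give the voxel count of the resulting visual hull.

remaining voxels: 18

before carving: 64 voxels (4×4×4)
after view 1 [x-axis, 7 of 16 cells solid] → remaining = 28
after view 2 [z-axis, 10 of 16 cells solid] → remaining = 18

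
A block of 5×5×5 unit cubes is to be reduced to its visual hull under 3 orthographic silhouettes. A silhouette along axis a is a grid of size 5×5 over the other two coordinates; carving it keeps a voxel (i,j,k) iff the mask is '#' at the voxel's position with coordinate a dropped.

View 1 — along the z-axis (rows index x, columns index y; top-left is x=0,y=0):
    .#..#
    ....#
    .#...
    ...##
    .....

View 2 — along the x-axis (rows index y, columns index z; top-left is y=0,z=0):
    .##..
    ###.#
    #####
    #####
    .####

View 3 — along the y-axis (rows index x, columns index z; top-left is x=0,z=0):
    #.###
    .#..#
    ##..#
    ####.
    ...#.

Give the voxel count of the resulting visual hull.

18 voxels

before carving: 125 voxels (5×5×5)
V1 z: intersect with XY mask (6 set) -- 30 left
V2 x: intersect with YZ mask (20 set) -- 25 left
V3 y: intersect with XZ mask (14 set) -- 18 left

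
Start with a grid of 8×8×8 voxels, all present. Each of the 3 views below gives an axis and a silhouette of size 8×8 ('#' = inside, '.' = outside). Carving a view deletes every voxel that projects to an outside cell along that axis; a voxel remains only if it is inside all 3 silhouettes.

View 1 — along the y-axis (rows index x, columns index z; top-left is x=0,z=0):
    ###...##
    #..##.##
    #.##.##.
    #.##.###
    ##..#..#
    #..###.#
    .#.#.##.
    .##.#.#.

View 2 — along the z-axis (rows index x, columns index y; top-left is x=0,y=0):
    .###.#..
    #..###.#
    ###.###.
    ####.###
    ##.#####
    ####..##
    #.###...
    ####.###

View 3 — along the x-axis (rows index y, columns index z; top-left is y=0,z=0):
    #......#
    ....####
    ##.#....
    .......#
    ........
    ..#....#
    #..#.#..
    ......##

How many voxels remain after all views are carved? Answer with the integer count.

start: 8×8×8 = 512 voxels
step 1: project along y, AND mask (38/64) → |grid| = 304
step 2: project along z, AND mask (46/64) → |grid| = 219
step 3: project along x, AND mask (17/64) → |grid| = 64

remaining voxels: 64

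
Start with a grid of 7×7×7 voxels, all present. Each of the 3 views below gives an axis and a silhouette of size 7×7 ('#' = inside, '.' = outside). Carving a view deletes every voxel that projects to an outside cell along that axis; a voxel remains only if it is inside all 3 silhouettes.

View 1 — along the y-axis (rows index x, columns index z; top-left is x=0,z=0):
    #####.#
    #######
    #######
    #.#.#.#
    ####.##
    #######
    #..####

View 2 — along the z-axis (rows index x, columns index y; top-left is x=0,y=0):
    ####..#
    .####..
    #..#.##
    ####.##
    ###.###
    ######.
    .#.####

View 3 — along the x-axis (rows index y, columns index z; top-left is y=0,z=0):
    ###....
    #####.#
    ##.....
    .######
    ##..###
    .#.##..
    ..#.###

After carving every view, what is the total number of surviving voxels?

start: 7×7×7 = 343 voxels
step 1: project along y, AND mask (42/49) → |grid| = 294
step 2: project along z, AND mask (36/49) → |grid| = 213
step 3: project along x, AND mask (29/49) → |grid| = 129

129 voxels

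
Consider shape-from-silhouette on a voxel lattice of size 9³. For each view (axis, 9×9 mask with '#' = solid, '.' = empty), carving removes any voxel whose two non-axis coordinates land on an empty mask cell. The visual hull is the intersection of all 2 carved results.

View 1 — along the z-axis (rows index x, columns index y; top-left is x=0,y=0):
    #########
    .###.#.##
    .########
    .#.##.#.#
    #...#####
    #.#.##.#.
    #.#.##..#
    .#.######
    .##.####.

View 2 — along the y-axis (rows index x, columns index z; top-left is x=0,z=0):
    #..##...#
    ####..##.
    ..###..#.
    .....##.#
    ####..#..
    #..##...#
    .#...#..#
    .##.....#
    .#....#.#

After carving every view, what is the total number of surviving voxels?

before carving: 729 voxels (9×9×9)
step 1: project along z, AND mask (57/81) → |grid| = 513
step 2: project along y, AND mask (35/81) → |grid| = 223

223 voxels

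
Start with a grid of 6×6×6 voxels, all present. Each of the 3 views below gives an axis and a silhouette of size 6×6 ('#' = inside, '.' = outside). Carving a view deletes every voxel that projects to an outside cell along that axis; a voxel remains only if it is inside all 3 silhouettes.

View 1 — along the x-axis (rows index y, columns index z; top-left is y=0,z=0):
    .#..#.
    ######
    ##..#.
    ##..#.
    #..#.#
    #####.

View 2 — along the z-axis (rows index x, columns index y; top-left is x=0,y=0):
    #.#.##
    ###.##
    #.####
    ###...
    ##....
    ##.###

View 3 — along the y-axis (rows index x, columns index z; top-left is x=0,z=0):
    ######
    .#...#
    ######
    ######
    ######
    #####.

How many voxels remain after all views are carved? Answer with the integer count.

start: 6×6×6 = 216 voxels
after view 1 [x-axis, 22 of 36 cells solid] → remaining = 132
after view 2 [z-axis, 24 of 36 cells solid] → remaining = 86
after view 3 [y-axis, 31 of 36 cells solid] → remaining = 71

remaining voxels: 71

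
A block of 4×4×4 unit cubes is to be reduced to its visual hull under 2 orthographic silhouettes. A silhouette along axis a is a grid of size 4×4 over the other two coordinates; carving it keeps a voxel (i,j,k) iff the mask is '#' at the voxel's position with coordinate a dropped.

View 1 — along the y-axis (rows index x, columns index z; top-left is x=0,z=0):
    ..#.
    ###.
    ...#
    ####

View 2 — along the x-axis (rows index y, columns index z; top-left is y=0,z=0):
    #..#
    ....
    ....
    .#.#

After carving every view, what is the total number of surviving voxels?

remaining voxels: 8

start: 4×4×4 = 64 voxels
step 1: project along y, AND mask (9/16) → |grid| = 36
step 2: project along x, AND mask (4/16) → |grid| = 8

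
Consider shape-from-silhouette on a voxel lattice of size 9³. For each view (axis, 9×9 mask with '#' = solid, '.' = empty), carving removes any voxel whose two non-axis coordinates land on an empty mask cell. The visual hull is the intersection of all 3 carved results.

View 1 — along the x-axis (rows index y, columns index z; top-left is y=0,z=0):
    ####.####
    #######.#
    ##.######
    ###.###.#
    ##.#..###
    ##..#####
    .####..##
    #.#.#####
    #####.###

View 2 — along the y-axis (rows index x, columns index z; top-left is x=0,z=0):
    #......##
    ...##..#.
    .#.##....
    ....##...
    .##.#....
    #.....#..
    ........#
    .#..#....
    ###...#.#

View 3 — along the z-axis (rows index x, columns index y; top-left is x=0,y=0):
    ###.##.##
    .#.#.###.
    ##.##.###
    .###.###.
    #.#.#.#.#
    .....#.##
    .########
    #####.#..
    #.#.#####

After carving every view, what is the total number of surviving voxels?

121 voxels

start: 9×9×9 = 729 voxels
carve view 1 (along x, YZ-mask fill 65/81): 585 voxels remain
carve view 2 (along y, XZ-mask fill 24/81): 178 voxels remain
carve view 3 (along z, XY-mask fill 54/81): 121 voxels remain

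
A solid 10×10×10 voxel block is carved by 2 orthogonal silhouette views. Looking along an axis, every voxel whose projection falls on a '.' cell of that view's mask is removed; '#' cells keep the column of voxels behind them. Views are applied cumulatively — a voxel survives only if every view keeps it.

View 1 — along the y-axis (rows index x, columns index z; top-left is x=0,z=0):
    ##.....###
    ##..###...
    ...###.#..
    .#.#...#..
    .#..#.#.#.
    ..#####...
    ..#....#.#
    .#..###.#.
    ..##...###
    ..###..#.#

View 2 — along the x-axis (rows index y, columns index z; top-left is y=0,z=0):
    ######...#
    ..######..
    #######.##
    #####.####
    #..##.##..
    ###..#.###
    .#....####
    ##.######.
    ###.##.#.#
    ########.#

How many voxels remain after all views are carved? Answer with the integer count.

full grid |V| = 1000
  1. axis=1 (XZ plane), |mask|=44  ⇒  voxels=440
  2. axis=0 (YZ plane), |mask|=72  ⇒  voxels=319

voxel count = 319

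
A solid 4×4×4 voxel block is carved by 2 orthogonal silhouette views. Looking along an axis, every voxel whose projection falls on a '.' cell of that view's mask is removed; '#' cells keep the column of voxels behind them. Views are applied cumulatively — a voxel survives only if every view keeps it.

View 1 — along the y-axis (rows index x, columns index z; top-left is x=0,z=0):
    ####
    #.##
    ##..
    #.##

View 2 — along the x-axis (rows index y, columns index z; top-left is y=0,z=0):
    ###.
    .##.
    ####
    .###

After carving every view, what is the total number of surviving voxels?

|visual hull| = 34

initial block: 4^3 = 64
[1] y-view keeps 12 columns → grid now 48
[2] x-view keeps 12 columns → grid now 34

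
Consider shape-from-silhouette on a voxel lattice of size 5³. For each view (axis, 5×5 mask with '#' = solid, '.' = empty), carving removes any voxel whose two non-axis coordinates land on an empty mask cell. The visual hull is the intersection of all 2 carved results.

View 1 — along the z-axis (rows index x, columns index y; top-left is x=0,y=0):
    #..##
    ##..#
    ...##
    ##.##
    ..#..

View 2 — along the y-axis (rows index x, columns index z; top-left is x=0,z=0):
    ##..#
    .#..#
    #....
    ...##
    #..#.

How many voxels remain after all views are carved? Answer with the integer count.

initial block: 5^3 = 125
  1. axis=2 (XY plane), |mask|=13  ⇒  voxels=65
  2. axis=1 (XZ plane), |mask|=10  ⇒  voxels=27

27 voxels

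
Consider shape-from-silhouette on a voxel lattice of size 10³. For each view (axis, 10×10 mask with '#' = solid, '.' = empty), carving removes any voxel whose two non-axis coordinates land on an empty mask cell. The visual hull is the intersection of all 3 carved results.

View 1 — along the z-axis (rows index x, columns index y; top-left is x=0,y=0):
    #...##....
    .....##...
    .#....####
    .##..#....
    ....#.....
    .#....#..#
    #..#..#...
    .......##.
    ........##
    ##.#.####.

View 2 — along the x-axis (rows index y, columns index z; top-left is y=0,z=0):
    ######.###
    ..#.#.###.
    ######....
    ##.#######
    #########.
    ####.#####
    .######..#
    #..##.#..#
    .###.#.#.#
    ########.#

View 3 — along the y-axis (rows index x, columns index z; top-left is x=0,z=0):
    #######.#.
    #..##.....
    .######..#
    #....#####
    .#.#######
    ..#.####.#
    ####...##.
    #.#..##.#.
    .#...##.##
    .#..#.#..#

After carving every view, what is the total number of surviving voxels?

131 voxels

initial block: 10^3 = 1000
step 1: project along z, AND mask (31/100) → |grid| = 310
step 2: project along x, AND mask (74/100) → |grid| = 226
step 3: project along y, AND mask (58/100) → |grid| = 131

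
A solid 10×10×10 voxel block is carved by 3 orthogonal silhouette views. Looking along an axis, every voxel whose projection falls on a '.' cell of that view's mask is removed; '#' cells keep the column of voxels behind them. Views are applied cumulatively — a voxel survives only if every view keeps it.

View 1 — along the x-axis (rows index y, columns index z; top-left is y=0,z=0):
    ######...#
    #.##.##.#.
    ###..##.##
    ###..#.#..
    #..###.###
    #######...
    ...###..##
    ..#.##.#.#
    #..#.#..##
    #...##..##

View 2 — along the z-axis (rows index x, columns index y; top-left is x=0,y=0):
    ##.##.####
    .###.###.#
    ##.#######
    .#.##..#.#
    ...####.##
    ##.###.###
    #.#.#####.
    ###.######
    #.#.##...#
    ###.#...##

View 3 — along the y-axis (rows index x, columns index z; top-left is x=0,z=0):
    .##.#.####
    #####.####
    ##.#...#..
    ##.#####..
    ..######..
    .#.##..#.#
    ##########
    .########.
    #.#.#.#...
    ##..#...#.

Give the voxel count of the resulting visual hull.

250 voxels

full grid |V| = 1000
after view 1 [x-axis, 59 of 100 cells solid] → remaining = 590
after view 2 [z-axis, 70 of 100 cells solid] → remaining = 413
after view 3 [y-axis, 64 of 100 cells solid] → remaining = 250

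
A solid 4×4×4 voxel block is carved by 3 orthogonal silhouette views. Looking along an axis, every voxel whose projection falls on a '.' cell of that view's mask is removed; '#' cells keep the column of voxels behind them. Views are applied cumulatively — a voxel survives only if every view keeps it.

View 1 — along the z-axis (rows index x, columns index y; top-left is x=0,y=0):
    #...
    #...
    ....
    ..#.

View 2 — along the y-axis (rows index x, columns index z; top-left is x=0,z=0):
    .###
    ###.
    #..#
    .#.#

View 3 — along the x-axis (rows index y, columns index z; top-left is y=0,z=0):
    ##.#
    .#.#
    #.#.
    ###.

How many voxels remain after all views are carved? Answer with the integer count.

|visual hull| = 4

initial block: 4^3 = 64
  1. axis=2 (XY plane), |mask|=3  ⇒  voxels=12
  2. axis=1 (XZ plane), |mask|=10  ⇒  voxels=8
  3. axis=0 (YZ plane), |mask|=10  ⇒  voxels=4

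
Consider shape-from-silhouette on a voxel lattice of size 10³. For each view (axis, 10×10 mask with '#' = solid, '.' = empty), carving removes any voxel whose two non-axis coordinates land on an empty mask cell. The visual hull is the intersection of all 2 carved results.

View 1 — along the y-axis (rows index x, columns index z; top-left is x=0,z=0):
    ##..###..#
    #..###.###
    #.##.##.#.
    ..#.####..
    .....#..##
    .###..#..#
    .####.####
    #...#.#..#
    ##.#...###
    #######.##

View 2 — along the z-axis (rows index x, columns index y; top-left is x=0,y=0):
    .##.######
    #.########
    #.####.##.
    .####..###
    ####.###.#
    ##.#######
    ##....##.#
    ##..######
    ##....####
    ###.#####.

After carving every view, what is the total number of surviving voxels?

start: 10×10×10 = 1000 voxels
  1. axis=1 (XZ plane), |mask|=59  ⇒  voxels=590
  2. axis=2 (XY plane), |mask|=75  ⇒  voxels=437

voxel count = 437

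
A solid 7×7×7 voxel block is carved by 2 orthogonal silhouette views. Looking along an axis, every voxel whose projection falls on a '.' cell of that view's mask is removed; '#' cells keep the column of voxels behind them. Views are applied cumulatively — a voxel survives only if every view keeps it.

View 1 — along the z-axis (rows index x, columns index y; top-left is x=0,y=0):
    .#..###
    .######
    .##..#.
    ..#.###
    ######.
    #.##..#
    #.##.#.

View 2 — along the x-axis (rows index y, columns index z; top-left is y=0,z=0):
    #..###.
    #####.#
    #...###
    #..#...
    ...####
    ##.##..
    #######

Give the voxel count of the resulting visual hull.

before carving: 343 voxels (7×7×7)
V1 z: intersect with XY mask (31 set) -- 217 left
V2 x: intersect with YZ mask (31 set) -- 136 left

remaining voxels: 136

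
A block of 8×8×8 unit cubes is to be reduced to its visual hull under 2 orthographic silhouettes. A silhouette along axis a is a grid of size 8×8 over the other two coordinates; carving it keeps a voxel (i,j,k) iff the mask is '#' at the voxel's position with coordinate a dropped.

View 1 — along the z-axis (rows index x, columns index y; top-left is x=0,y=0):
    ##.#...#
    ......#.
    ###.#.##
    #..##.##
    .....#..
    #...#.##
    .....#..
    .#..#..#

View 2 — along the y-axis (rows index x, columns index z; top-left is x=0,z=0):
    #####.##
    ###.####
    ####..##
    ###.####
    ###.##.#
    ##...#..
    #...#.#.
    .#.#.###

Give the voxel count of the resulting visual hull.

remaining voxels: 142

start: 8×8×8 = 512 voxels
[1] z-view keeps 25 columns → grid now 200
[2] y-view keeps 44 columns → grid now 142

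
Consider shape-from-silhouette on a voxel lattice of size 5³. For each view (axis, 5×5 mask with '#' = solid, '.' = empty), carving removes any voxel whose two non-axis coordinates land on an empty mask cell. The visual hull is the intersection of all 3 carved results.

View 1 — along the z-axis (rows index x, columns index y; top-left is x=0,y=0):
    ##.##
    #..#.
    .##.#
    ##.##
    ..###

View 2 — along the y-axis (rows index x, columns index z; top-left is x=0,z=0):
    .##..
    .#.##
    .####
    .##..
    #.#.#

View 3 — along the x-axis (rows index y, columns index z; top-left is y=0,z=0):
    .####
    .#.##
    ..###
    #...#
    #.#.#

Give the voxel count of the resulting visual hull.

remaining voxels: 27

initial block: 5^3 = 125
after view 1 [z-axis, 16 of 25 cells solid] → remaining = 80
after view 2 [y-axis, 14 of 25 cells solid] → remaining = 43
after view 3 [x-axis, 15 of 25 cells solid] → remaining = 27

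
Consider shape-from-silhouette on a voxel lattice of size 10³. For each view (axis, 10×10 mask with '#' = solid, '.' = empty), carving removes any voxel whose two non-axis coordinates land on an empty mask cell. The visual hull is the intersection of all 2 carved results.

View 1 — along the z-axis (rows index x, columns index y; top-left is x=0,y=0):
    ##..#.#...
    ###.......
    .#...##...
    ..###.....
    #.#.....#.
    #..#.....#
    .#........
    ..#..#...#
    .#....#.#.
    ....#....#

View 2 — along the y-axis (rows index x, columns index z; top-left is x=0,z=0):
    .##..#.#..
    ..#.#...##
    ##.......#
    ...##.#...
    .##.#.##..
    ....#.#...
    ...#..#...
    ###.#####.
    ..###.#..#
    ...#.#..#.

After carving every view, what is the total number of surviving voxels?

remaining voxels: 114

before carving: 1000 voxels (10×10×10)
carve view 1 (along z, XY-mask fill 28/100): 280 voxels remain
carve view 2 (along y, XZ-mask fill 39/100): 114 voxels remain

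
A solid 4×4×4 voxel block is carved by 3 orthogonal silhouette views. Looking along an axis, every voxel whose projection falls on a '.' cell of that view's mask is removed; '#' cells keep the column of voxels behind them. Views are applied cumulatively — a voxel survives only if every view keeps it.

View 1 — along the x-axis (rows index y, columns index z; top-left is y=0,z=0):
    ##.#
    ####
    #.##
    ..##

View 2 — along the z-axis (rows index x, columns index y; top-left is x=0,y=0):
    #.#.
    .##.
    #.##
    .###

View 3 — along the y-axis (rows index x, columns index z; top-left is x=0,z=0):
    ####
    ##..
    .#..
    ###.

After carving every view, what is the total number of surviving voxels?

full grid |V| = 64
step 1: project along x, AND mask (12/16) → |grid| = 48
step 2: project along z, AND mask (10/16) → |grid| = 30
step 3: project along y, AND mask (10/16) → |grid| = 16

remaining voxels: 16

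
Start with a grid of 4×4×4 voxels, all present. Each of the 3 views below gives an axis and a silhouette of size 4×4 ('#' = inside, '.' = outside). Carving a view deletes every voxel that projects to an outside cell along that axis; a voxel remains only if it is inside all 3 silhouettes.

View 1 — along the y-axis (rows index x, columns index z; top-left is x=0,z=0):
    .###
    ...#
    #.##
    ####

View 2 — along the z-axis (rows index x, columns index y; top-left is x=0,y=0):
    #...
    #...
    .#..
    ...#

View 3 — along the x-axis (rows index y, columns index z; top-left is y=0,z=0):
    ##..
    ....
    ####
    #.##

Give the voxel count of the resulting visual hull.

initial block: 4^3 = 64
after view 1 [y-axis, 11 of 16 cells solid] → remaining = 44
after view 2 [z-axis, 4 of 16 cells solid] → remaining = 11
after view 3 [x-axis, 9 of 16 cells solid] → remaining = 4

voxel count = 4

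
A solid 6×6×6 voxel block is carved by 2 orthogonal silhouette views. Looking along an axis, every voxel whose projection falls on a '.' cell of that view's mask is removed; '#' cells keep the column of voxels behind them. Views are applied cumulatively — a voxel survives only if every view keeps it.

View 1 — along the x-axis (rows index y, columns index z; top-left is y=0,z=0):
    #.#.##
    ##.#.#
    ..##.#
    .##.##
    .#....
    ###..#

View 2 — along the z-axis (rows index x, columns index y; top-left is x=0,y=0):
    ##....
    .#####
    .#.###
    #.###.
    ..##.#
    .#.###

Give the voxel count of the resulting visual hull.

initial block: 6^3 = 216
  1. axis=0 (YZ plane), |mask|=20  ⇒  voxels=120
  2. axis=2 (XY plane), |mask|=22  ⇒  voxels=73

remaining voxels: 73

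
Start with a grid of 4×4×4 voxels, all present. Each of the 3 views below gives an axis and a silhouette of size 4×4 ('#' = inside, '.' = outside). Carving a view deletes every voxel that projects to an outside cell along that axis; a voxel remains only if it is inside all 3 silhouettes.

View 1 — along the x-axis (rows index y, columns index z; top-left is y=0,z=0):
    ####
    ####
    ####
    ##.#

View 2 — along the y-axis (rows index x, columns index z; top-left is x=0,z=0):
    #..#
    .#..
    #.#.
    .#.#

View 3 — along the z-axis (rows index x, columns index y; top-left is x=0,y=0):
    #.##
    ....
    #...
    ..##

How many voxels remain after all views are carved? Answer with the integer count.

start: 4×4×4 = 64 voxels
step 1: project along x, AND mask (15/16) → |grid| = 60
step 2: project along y, AND mask (7/16) → |grid| = 27
step 3: project along z, AND mask (6/16) → |grid| = 12

remaining voxels: 12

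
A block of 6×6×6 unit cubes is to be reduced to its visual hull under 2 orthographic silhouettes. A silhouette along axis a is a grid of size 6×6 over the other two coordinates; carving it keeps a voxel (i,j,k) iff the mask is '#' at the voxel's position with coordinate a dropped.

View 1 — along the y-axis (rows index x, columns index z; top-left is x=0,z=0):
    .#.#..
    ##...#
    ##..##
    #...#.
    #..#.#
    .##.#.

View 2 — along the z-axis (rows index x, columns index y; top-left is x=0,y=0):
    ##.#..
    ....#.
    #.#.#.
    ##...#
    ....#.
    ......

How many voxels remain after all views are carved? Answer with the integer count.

before carving: 216 voxels (6×6×6)
V1 y: intersect with XZ mask (17 set) -- 102 left
V2 z: intersect with XY mask (11 set) -- 30 left

voxel count = 30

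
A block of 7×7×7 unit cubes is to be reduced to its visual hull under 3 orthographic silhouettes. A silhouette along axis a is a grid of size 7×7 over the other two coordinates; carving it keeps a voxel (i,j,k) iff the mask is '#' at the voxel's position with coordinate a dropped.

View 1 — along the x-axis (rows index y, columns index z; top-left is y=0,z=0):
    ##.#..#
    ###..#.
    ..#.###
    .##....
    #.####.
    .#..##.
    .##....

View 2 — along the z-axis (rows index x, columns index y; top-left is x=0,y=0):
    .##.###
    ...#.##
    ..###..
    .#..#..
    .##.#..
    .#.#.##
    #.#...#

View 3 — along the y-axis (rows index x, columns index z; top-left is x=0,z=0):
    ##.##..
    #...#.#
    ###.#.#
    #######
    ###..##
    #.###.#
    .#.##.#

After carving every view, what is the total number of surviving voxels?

48 voxels

full grid |V| = 343
carve view 1 (along x, YZ-mask fill 24/49): 168 voxels remain
carve view 2 (along z, XY-mask fill 23/49): 79 voxels remain
carve view 3 (along y, XZ-mask fill 33/49): 48 voxels remain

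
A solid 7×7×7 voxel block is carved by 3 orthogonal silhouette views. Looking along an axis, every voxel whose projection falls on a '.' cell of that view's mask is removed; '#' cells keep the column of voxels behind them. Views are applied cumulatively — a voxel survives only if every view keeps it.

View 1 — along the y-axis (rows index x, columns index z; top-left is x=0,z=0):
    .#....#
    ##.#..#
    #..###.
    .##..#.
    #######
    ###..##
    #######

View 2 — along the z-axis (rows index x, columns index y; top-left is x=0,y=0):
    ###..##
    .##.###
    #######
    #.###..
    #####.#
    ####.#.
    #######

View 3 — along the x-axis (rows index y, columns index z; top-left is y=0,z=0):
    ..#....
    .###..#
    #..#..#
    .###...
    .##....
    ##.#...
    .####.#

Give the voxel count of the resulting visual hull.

81 voxels

full grid |V| = 343
[1] y-view keeps 32 columns → grid now 224
[2] z-view keeps 39 columns → grid now 186
[3] x-view keeps 21 columns → grid now 81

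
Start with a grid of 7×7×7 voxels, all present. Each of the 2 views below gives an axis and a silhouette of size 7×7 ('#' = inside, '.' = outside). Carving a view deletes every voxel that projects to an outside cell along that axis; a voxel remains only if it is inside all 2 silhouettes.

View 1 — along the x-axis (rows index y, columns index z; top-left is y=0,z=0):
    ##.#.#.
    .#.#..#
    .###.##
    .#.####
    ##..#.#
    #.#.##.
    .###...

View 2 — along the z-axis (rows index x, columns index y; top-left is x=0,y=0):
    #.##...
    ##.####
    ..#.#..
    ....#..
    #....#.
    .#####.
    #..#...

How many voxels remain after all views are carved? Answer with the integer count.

before carving: 343 voxels (7×7×7)
[1] x-view keeps 28 columns → grid now 196
[2] z-view keeps 21 columns → grid now 88

88 voxels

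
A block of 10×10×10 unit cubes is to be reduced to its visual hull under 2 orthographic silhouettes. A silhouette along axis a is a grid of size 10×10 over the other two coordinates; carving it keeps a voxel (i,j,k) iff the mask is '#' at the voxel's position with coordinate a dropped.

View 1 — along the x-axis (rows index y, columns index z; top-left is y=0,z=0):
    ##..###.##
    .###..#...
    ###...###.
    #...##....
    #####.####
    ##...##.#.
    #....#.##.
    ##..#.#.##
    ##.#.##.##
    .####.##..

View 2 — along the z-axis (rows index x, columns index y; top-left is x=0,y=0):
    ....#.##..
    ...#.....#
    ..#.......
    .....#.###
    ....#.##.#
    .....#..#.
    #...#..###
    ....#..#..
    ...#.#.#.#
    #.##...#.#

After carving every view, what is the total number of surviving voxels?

before carving: 1000 voxels (10×10×10)
step 1: project along x, AND mask (57/100) → |grid| = 570
step 2: project along z, AND mask (32/100) → |grid| = 193

remaining voxels: 193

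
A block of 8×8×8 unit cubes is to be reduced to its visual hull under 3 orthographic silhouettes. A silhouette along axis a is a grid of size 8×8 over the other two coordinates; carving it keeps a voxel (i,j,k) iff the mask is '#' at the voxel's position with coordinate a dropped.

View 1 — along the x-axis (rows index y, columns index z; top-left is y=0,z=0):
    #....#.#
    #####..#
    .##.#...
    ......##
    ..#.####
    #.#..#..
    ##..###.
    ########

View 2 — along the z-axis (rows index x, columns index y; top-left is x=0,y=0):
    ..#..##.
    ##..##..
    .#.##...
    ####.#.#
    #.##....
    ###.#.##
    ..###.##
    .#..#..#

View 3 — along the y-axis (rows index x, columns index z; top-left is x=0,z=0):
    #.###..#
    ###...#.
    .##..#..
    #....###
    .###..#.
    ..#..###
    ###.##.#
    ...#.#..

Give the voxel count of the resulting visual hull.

|visual hull| = 71

before carving: 512 voxels (8×8×8)
[1] x-view keeps 35 columns → grid now 280
[2] z-view keeps 33 columns → grid now 146
[3] y-view keeps 32 columns → grid now 71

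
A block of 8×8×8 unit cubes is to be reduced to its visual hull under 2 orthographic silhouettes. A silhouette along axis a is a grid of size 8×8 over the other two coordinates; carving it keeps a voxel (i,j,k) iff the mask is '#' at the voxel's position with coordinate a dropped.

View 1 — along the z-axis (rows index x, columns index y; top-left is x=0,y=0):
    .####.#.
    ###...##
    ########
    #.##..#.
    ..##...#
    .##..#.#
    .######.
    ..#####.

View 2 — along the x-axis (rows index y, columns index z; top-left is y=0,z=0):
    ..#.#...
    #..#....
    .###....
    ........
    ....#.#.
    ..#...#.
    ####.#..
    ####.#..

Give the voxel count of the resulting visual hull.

voxel count = 106

full grid |V| = 512
step 1: project along z, AND mask (40/64) → |grid| = 320
step 2: project along x, AND mask (21/64) → |grid| = 106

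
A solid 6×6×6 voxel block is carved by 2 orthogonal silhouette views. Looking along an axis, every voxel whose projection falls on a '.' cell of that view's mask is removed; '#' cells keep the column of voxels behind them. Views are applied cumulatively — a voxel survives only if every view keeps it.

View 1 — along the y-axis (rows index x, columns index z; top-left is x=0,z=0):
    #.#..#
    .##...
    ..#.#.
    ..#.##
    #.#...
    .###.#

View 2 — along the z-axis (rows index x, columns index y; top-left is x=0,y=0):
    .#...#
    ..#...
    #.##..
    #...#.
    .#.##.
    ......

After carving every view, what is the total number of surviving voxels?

initial block: 6^3 = 216
[1] y-view keeps 16 columns → grid now 96
[2] z-view keeps 11 columns → grid now 26

voxel count = 26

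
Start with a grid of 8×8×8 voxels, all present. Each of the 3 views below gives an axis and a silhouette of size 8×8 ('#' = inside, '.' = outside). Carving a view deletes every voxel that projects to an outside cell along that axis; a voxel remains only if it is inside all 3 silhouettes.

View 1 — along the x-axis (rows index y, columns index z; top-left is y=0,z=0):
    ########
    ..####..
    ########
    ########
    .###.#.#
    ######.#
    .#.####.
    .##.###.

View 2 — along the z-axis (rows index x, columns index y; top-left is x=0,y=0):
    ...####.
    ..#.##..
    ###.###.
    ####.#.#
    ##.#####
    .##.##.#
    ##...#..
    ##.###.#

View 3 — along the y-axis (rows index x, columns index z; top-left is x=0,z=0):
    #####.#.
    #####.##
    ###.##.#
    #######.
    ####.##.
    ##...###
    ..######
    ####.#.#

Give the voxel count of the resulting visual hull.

before carving: 512 voxels (8×8×8)
V1 x: intersect with YZ mask (50 set) -- 400 left
V2 z: intersect with XY mask (40 set) -- 249 left
V3 y: intersect with XZ mask (49 set) -- 191 left

voxel count = 191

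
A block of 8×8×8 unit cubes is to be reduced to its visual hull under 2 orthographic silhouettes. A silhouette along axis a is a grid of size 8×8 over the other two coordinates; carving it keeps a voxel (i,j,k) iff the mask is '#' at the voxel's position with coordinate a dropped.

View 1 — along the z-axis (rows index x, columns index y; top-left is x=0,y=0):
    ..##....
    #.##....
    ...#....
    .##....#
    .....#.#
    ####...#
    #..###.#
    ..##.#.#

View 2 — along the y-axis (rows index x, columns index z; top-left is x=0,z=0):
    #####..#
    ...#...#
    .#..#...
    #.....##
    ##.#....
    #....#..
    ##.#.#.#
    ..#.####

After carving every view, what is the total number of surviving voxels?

before carving: 512 voxels (8×8×8)
step 1: project along z, AND mask (25/64) → |grid| = 200
step 2: project along y, AND mask (28/64) → |grid| = 90

90 voxels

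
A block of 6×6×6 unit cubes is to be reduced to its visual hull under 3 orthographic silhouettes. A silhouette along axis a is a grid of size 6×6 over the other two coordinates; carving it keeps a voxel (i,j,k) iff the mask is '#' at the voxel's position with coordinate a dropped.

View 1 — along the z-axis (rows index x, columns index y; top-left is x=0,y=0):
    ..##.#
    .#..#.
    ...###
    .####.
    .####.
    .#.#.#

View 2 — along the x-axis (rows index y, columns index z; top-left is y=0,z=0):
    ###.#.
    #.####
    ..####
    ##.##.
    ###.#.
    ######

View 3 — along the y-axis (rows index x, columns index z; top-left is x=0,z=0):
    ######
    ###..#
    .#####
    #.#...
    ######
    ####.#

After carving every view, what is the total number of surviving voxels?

|visual hull| = 66

start: 6×6×6 = 216 voxels
  1. axis=2 (XY plane), |mask|=19  ⇒  voxels=114
  2. axis=0 (YZ plane), |mask|=27  ⇒  voxels=86
  3. axis=1 (XZ plane), |mask|=28  ⇒  voxels=66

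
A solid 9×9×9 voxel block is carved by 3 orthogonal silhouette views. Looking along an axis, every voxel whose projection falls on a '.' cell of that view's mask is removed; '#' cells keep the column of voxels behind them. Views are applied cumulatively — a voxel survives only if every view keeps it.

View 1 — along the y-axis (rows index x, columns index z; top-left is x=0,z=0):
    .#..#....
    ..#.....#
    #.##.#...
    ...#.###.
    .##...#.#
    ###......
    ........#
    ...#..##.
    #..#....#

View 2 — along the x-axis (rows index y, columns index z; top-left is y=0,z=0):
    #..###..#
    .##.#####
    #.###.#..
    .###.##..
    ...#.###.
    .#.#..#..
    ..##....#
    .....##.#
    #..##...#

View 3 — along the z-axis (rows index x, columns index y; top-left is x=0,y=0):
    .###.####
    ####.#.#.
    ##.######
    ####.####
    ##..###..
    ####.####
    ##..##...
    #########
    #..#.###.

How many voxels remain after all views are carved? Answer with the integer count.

before carving: 729 voxels (9×9×9)
step 1: project along y, AND mask (26/81) → |grid| = 234
step 2: project along x, AND mask (39/81) → |grid| = 118
step 3: project along z, AND mask (60/81) → |grid| = 89

remaining voxels: 89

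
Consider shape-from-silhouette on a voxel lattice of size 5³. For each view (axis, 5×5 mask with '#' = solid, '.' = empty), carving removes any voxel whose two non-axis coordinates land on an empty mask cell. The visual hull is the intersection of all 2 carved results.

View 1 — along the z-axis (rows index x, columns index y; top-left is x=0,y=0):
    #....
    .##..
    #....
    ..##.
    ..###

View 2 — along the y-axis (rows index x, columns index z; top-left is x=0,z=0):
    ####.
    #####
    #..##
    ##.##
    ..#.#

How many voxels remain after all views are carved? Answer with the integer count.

initial block: 5^3 = 125
after view 1 [z-axis, 9 of 25 cells solid] → remaining = 45
after view 2 [y-axis, 18 of 25 cells solid] → remaining = 31

|visual hull| = 31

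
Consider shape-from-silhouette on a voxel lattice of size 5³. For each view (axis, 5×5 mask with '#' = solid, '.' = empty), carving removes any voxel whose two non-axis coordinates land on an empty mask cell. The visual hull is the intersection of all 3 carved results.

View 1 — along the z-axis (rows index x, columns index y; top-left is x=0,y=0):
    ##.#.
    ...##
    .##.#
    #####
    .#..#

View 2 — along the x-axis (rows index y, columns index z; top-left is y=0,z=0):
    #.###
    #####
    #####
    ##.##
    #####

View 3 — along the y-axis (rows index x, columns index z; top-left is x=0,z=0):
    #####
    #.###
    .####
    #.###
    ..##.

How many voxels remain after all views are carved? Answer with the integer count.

full grid |V| = 125
  1. axis=2 (XY plane), |mask|=15  ⇒  voxels=75
  2. axis=0 (YZ plane), |mask|=23  ⇒  voxels=70
  3. axis=1 (XZ plane), |mask|=19  ⇒  voxels=55

|visual hull| = 55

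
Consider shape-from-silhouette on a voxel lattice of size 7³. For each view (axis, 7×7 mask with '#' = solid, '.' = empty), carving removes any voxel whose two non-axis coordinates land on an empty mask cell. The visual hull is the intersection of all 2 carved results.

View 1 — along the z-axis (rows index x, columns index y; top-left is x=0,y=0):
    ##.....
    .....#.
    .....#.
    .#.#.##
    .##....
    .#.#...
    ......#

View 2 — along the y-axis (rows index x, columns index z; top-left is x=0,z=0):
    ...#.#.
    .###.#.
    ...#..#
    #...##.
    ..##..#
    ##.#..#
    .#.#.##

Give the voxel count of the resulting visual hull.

remaining voxels: 40

before carving: 343 voxels (7×7×7)
[1] z-view keeps 13 columns → grid now 91
[2] y-view keeps 22 columns → grid now 40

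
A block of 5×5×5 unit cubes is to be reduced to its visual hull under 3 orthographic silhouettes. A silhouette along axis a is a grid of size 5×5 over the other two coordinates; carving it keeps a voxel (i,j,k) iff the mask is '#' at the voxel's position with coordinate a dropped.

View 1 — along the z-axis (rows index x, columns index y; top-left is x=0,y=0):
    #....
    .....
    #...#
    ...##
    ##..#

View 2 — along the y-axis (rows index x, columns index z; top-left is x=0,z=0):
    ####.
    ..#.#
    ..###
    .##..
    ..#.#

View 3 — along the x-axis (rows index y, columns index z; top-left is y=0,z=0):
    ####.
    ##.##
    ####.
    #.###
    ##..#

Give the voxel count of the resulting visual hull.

voxel count = 12

full grid |V| = 125
V1 z: intersect with XY mask (8 set) -- 40 left
V2 y: intersect with XZ mask (13 set) -- 20 left
V3 x: intersect with YZ mask (19 set) -- 12 left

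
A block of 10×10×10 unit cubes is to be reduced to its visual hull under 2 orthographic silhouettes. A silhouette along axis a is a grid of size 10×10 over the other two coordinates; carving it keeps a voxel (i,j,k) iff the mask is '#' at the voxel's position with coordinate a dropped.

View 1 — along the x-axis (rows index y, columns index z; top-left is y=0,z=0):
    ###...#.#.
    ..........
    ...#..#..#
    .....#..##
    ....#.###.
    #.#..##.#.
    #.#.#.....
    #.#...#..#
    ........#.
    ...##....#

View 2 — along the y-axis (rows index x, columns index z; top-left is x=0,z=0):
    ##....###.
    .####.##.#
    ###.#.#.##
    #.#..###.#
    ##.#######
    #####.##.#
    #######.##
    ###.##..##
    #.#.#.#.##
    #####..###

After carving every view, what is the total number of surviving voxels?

full grid |V| = 1000
[1] x-view keeps 31 columns → grid now 310
[2] y-view keeps 72 columns → grid now 235

remaining voxels: 235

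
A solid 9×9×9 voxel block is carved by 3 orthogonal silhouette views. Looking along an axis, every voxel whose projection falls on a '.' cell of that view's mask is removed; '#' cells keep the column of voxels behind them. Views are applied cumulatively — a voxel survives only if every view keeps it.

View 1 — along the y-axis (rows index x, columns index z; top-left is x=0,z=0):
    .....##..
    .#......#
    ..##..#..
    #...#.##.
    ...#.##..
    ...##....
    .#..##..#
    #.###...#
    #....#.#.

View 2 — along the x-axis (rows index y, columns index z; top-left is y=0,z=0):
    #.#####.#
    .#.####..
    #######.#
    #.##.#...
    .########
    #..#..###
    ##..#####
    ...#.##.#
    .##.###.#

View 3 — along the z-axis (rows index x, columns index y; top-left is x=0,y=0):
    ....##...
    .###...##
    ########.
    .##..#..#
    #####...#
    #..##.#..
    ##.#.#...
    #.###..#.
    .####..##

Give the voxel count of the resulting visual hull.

initial block: 9^3 = 729
after view 1 [y-axis, 28 of 81 cells solid] → remaining = 252
after view 2 [x-axis, 54 of 81 cells solid] → remaining = 178
after view 3 [z-axis, 44 of 81 cells solid] → remaining = 95

95 voxels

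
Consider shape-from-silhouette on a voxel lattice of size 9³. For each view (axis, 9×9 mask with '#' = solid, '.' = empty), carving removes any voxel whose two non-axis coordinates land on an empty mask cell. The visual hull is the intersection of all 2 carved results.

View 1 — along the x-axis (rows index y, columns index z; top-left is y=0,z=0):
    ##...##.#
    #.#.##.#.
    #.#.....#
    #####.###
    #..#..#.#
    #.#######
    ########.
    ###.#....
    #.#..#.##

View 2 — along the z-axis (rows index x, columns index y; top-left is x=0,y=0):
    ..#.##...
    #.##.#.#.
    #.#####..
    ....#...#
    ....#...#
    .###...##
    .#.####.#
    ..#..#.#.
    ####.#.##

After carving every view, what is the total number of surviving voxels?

start: 9×9×9 = 729 voxels
after view 1 [x-axis, 50 of 81 cells solid] → remaining = 450
after view 2 [z-axis, 39 of 81 cells solid] → remaining = 213

213 voxels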